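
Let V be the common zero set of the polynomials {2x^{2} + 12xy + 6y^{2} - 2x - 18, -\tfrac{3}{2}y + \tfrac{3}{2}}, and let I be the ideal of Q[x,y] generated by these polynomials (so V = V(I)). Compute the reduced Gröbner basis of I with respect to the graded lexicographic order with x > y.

G = {x^{2} + 5x - 6, y - 1}

f_1 = 2x^{2} + 12xy + 6y^{2} - 2x - 18, LT = x^{2}.
f_2 = -\tfrac{3}{2}y + \tfrac{3}{2}, LT = y.

The S-polynomials (S(f_1,f_2)) all reduce to 0 modulo the current basis, so we have a Gröbner basis.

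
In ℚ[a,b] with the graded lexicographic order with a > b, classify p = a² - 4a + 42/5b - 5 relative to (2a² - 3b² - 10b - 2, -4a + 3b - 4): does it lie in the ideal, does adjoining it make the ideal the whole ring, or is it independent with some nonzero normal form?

First compute the reduced Gröbner basis of I by Buchberger's algorithm.
f_1 = 2a² - 3b² - 10b - 2, LT = a².
f_2 = -4a + 3b - 4, LT = a.

S(f_1,f_2): lcm = a². S = ¾ab - 3/2b² - a - 5b - 1.
  leading term ab: subtract (-3/16b)·f_2 from ¾ab - 3/2b² - a - 5b - 1 → -15/16b² - a - 23/4b - 1
  leading term b²: no divisor's leading term divides it; move -15/16b² to the remainder.
  leading term a: subtract (¼)·f_2 from -a - 23/4b - 1 → -13/2b
  leading term b: no divisor's leading term divides it; move -13/2b to the remainder.
  remainder -15/16b² - 13/2b ≠ 0; add h_3 = -15/16b² - 13/2b to the basis.

The other S-polynomials (S(f_1,h_3), S(f_2,h_3)) all reduce to 0 modulo the current basis, so we have a Gröbner basis.
Inter-reduce: drop elements whose leading term is divisible by another's, tail-reduce, and make monic.
Reduced Gröbner basis: {b² + 104/15b, a - ¾b + 1}.
Label its elements g_1 = b² + 104/15b, g_2 = a - ¾b + 1.

Reduce p = a² - 4a + 42/5b - 5 modulo G:
  leading term a²: subtract (a)·g_2 from a² - 4a + 42/5b - 5 → ¾ab - 5a + 42/5b - 5
  leading term ab: subtract (¾b)·g_2 from ¾ab - 5a + 42/5b - 5 → 9/16b² - 5a + 153/20b - 5
  leading term b²: subtract (9/16)·g_1 from 9/16b² - 5a + 153/20b - 5 → -5a + 15/4b - 5
  leading term a: subtract (-5)·g_2 from -5a + 15/4b - 5 → 0
  normal form = 0.
Since the normal form is 0, p ∈ I.

Ideal membership is decidable via reduction modulo a Gröbner basis.

a² - 4a + 42/5b - 5 lies in I (it reduces to 0).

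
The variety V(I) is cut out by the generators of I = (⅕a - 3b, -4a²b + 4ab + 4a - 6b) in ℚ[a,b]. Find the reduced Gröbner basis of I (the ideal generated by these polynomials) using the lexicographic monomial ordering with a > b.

This is the nonlinear analogue of row-reducing a linear system.

f_1 = ⅕a - 3b, LT = a.
f_2 = -4a²b + 4ab + 4a - 6b, LT = a²b.

S(f_1,f_2): lcm = a²b. S = -15ab² + ab + a - 3/2b.
  reduce S modulo (f_1, f_2):
  remainder -225b³ + 15b² + 27/2b ≠ 0; add g_3 = -225b³ + 15b² + 27/2b to the basis.

The other S-polynomials (S(f_1,g_3), S(f_2,g_3)) all reduce to 0 modulo the current basis, so we have a Gröbner basis.
Inter-reduce: drop elements whose leading term is divisible by another's, tail-reduce, and make monic.

G = {a - 15b, b³ - 1/15b² - 3/50b}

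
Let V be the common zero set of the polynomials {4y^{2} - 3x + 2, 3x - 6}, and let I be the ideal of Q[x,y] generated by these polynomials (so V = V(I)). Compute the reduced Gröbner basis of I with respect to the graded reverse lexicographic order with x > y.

Buchberger's algorithm terminates because the ascending chain of leading-term ideals stabilizes.

f_1 = 4y^{2} - 3x + 2, LT = y^{2}.
f_2 = 3x - 6, LT = x.

The S-polynomials (S(f_1,f_2)) all reduce to 0 modulo the current basis, so we have a Gröbner basis.

G = {y^{2} - 1, x - 2}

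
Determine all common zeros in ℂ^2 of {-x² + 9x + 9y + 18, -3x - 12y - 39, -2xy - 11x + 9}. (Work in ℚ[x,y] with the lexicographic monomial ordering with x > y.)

{(3, -4)}

Compute a lex Gröbner basis by Buchberger's algorithm.
f_1 = -x² + 9x + 9y + 18, LT = x².
f_2 = -3x - 12y - 39, LT = x.
f_3 = -2xy - 11x + 9, LT = xy.

S(f_1,f_2): lcm = x². S = -4xy - 22x - 9y - 18.
  leading term xy: subtract (4/3y)·f_2 from -4xy - 22x - 9y - 18 → -22x + 16y² + 43y - 18
  leading term x: subtract (22/3)·f_2 from -22x + 16y² + 43y - 18 → 16y² + 131y + 268
  leading term y²: no divisor's leading term divides it; move 16y² to the remainder.
  leading term y: no divisor's leading term divides it; move 131y to the remainder.
  leading term 1: no divisor's leading term divides it; move 268 to the remainder.
  remainder 16y² + 131y + 268 ≠ 0; add h_4 = 16y² + 131y + 268 to the basis.

S(f_1,f_3): lcm = x²y. S = -11/2x² - 9xy + 9/2x - 9y² - 18y.
  leading term x²: subtract (11/2)·f_1 from -11/2x² - 9xy + 9/2x - 9y² - 18y → -9xy - 45x - 9y² - 135/2y - 99
  leading term xy: subtract (3y)·f_2 from -9xy - 45x - 9y² - 135/2y - 99 → -45x + 27y² + 99/2y - 99
  leading term x: subtract (15)·f_2 from -45x + 27y² + 99/2y - 99 → 27y² + 459/2y + 486
  leading term y²: subtract (27/16)·h_4 from 27y² + 459/2y + 486 → 135/16y + 135/4
  leading term y: no divisor's leading term divides it; move 135/16y to the remainder.
  leading term 1: no divisor's leading term divides it; move 135/4 to the remainder.
  remainder 135/16y + 135/4 ≠ 0; add h_5 = 135/16y + 135/4 to the basis.

The other S-polynomials (S(f_2,f_3), S(f_1,h_4), S(f_2,h_4), S(f_3,h_4), S(f_1,h_5), S(f_2,h_5), S(f_3,h_5), S(h_4,h_5)) all reduce to 0 modulo the current basis, so we have a Gröbner basis.
Inter-reduce: drop elements whose leading term is divisible by another's, tail-reduce, and make monic.
Reduced Gröbner basis: {x - 3, y + 4}.

From the last basis element, y + 4 = 0, so y takes values in {-4}. Each choice, substituted upward through the basis, yields the corresponding point(s) of the solution set.
  y = -4: the earlier basis element becomes x - 3 = 0, giving x = 3 — point (3, -4).
Substituting each solution back into the original system confirms all equations vanish.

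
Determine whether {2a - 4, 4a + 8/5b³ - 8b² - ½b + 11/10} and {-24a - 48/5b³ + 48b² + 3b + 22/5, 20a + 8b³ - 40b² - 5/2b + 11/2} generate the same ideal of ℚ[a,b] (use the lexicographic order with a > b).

Equality of ideals is decidable: compute both reduced Gröbner bases (unique for the ordering) and check whether they agree.
Buchberger on the first generating set:
f_1 = 2a - 4, LT = a.
f_2 = 4a + 8/5b³ - 8b² - ½b + 11/10, LT = a.

S(f_1,f_2): lcm = a. S = -⅖b³ + 2b² + ⅛b - 91/40.
  leading term b³: no divisor's leading term divides it; move -⅖b³ to the remainder.
  leading term b²: no divisor's leading term divides it; move 2b² to the remainder.
  leading term b: no divisor's leading term divides it; move ⅛b to the remainder.
  leading term 1: no divisor's leading term divides it; move -91/40 to the remainder.
  remainder -⅖b³ + 2b² + ⅛b - 91/40 ≠ 0; add g_3 = -⅖b³ + 2b² + ⅛b - 91/40 to the basis.

The other S-polynomials (S(f_1,g_3), S(f_2,g_3)) all reduce to 0 modulo the current basis, so we have a Gröbner basis.
Inter-reduce: drop elements whose leading term is divisible by another's, tail-reduce, and make monic.
Reduced Gröbner basis: {a - 2, b³ - 5b² - 5/16b + 91/16}.

Buchberger on the second generating set:
h_1 = -24a - 48/5b³ + 48b² + 3b + 22/5, LT = a.
h_2 = 20a + 8b³ - 40b² - 5/2b + 11/2, LT = a.

S(h_1,h_2): lcm = a. S = -11/24.
  leading term 1: no divisor's leading term divides it; move -11/24 to the remainder.
  remainder -11/24 ≠ 0; add k_3 = -11/24 to the basis.

The other S-polynomials (S(h_1,k_3), S(h_2,k_3)) all reduce to 0 modulo the current basis, so we have a Gröbner basis.
Inter-reduce: drop elements whose leading term is divisible by another's, tail-reduce, and make monic.
Reduced Gröbner basis: {1}.

The bases are distinct; the ideals are different.

No, the ideals differ.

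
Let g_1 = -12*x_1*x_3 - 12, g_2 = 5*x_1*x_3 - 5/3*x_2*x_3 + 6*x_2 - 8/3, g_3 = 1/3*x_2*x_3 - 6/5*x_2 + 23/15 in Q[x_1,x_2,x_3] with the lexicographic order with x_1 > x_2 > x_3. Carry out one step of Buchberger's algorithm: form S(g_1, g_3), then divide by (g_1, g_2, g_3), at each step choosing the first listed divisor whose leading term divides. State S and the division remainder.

lcm(LM(g_1), LM(g_3)) = x_1*x_2*x_3.
S = (lcm/LT(g_1))·g_1 − (lcm/LT(g_3))·g_3 = 18/5*x_1*x_2 - 23/5*x_1 + x_2.
Reduce S modulo (g_1, g_2, g_3) in that order:
  leading term x_1*x_2: no divisor's leading term divides it; move 18/5*x_1*x_2 to the remainder.
  leading term x_1: no divisor's leading term divides it; move -23/5*x_1 to the remainder.
  leading term x_2: no divisor's leading term divides it; move x_2 to the remainder.
The remainder 18/5*x_1*x_2 - 23/5*x_1 + x_2 is nonzero, so it would be added as the next basis element.

S(g_1, g_3) = 18/5*x_1*x_2 - 23/5*x_1 + x_2; remainder on division = 18/5*x_1*x_2 - 23/5*x_1 + x_2.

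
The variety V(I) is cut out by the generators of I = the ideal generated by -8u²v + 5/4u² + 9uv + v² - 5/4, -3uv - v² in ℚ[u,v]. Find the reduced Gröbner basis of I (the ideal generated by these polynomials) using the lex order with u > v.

The reduced Gröbner basis is the canonical form of the ideal for this ordering.

f_1 = -8u²v + 5/4u² + 9uv + v² - 5/4, LT = u²v.
f_2 = -3uv - v², LT = uv.

S(f_1,f_2): lcm = u²v. S = -5/32u² - ⅓uv² - 9/8uv - ⅛v² + 5/32.
  leading term u²: no divisor's leading term divides it; move -5/32u² to the remainder.
  leading term uv²: subtract (1/9v)·f_2 from -⅓uv² - 9/8uv - ⅛v² + 5/32 → -9/8uv + 1/9v³ - ⅛v² + 5/32
  leading term uv: subtract (⅜)·f_2 from -9/8uv + 1/9v³ - ⅛v² + 5/32 → 1/9v³ + ¼v² + 5/32
  leading term v³: no divisor's leading term divides it; move 1/9v³ to the remainder.
  leading term v²: no divisor's leading term divides it; move ¼v² to the remainder.
  leading term 1: no divisor's leading term divides it; move 5/32 to the remainder.
  remainder -5/32u² + 1/9v³ + ¼v² + 5/32 ≠ 0; add g_3 = -5/32u² + 1/9v³ + ¼v² + 5/32 to the basis.

S(f_1,g_3): lcm = u²v. S = -5/32u² - 9/8uv + 32/45v⁴ + 8/5v³ - ⅛v² + v + 5/32.
  leading term u²: subtract (1)·g_3 from -5/32u² - 9/8uv + 32/45v⁴ + 8/5v³ - ⅛v² + v + 5/32 → -9/8uv + 32/45v⁴ + 67/45v³ - ⅜v² + v
  leading term uv: subtract (⅜)·f_2 from -9/8uv + 32/45v⁴ + 67/45v³ - ⅜v² + v → 32/45v⁴ + 67/45v³ + v
  leading term v⁴: no divisor's leading term divides it; move 32/45v⁴ to the remainder.
  leading term v³: no divisor's leading term divides it; move 67/45v³ to the remainder.
  leading term v: no divisor's leading term divides it; move v to the remainder.
  remainder 32/45v⁴ + 67/45v³ + v ≠ 0; add g_4 = 32/45v⁴ + 67/45v³ + v to the basis.

The other S-polynomials (S(f_2,g_3), S(f_1,g_4), S(f_2,g_4), S(g_3,g_4)) all reduce to 0 modulo the current basis, so we have a Gröbner basis.
Inter-reduce: drop elements whose leading term is divisible by another's, tail-reduce, and make monic.

G = {u² - 32/45v³ - 8/5v² - 1, uv + ⅓v², v⁴ + 67/32v³ + 45/32v}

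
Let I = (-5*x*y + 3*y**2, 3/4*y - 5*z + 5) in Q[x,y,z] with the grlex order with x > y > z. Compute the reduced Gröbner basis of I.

f_1 = -5*x*y + 3*y**2, LT = x*y.
f_2 = 3/4*y - 5*z + 5, LT = y.

S(f_1,f_2): lcm = x*y. S = 20/3*x*z - 3/5*y**2 - 20/3*x.
  reduce S modulo (f_1, f_2):
  remainder 20/3*x*z - 80/3*z**2 - 20/3*x + 160/3*z - 80/3 ≠ 0; add g_3 = 20/3*x*z - 80/3*z**2 - 20/3*x + 160/3*z - 80/3 to the basis.

The other S-polynomials (S(f_1,g_3), S(f_2,g_3)) all reduce to 0 modulo the current basis, so we have a Gröbner basis.
Inter-reduce: drop elements whose leading term is divisible by another's, tail-reduce, and make monic.

G = {x*z - 4*z**2 - x + 8*z - 4, y - 20/3*z + 20/3}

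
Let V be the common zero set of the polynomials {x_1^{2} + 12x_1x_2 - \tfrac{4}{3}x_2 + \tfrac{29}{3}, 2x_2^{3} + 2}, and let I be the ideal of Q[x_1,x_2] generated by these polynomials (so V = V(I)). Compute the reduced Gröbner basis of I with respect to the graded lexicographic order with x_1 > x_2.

G = {x_2^{3} + 1, x_1^{2} + 12x_1x_2 - \tfrac{4}{3}x_2 + \tfrac{29}{3}}

f_1 = x_1^{2} + 12x_1x_2 - \tfrac{4}{3}x_2 + \tfrac{29}{3}, LT = x_1^{2}.
f_2 = 2x_2^{3} + 2, LT = x_2^{3}.

The S-polynomials (S(f_1,f_2)) all reduce to 0 modulo the current basis, so we have a Gröbner basis.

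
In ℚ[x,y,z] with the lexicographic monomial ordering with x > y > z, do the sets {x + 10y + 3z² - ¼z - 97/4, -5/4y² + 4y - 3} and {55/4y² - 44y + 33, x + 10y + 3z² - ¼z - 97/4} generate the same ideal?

Two ideals are equal iff their reduced Gröbner bases coincide (the reduced basis is unique for a fixed ordering).
Buchberger on the first generating set:
f_1 = x + 10y + 3z² - ¼z - 97/4, LT = x.
f_2 = -5/4y² + 4y - 3, LT = y².

S(f_1,f_2): leading monomials are coprime, so the S-polynomial reduces to 0 (Buchberger's first criterion).
Every S-polynomial of the final basis reduces to 0, so we have a Gröbner basis.
Inter-reduce: drop elements whose leading term is divisible by another's, tail-reduce, and make monic.
Reduced Gröbner basis: {x + 10y + 3z² - ¼z - 97/4, y² - 16/5y + 12/5}.

Buchberger on the second generating set:
h_1 = 55/4y² - 44y + 33, LT = y².
h_2 = x + 10y + 3z² - ¼z - 97/4, LT = x.

S(h_1,h_2): leading monomials are coprime, so the S-polynomial reduces to 0 (Buchberger's first criterion).
Every S-polynomial of the final basis reduces to 0, so we have a Gröbner basis.
Inter-reduce: drop elements whose leading term is divisible by another's, tail-reduce, and make monic.
Reduced Gröbner basis: {x + 10y + 3z² - ¼z - 97/4, y² - 16/5y + 12/5}.

Same reduced basis, so the two generating sets span the same ideal.

Yes, the ideals are equal.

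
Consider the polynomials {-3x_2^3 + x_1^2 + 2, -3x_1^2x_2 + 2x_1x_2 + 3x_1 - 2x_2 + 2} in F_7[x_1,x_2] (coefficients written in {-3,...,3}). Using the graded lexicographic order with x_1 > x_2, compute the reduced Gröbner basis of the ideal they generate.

G = {x_1^4 - 3x_1^3 - 3x_1x_2^2 - 2x_1^2 - 2x_2^2 + x_1 - 1, x_1^2x_2 - 3x_1x_2 - x_1 + 3x_2 - 3, x_2^3 + 2x_1^2 - 3}

f_1 = -3x_2^3 + x_1^2 + 2, LT = x_2^3.
f_2 = -3x_1^2x_2 + 2x_1x_2 + 3x_1 - 2x_2 + 2, LT = x_1^2x_2.

S(f_1,f_2): lcm = x_1^2x_2^3. S = 2x_1^4 + 3x_1x_2^3 + x_1x_2^2 - 3x_2^3 - 3x_1^2 + 3x_2^2.
  leading term x_1^4: no divisor's leading term divides it; move 2x_1^4 to the remainder.
  leading term x_1x_2^3: subtract (-x_1)·f_1 from 3x_1x_2^3 + x_1x_2^2 - 3x_2^3 - 3x_1^2 + 3x_2^2 → x_1^3 + x_1x_2^2 - 3x_2^3 - 3x_1^2 + 3x_2^2 + 2x_1
  leading term x_1^3: no divisor's leading term divides it; move x_1^3 to the remainder.
  leading term x_1x_2^2: no divisor's leading term divides it; move x_1x_2^2 to the remainder.
  leading term x_2^3: subtract (1)·f_1 from -3x_2^3 - 3x_1^2 + 3x_2^2 + 2x_1 → 3x_1^2 + 3x_2^2 + 2x_1 - 2
  leading term x_1^2: no divisor's leading term divides it; move 3x_1^2 to the remainder.
  leading term x_2^2: no divisor's leading term divides it; move 3x_2^2 to the remainder.
  leading term x_1: no divisor's leading term divides it; move 2x_1 to the remainder.
  leading term 1: no divisor's leading term divides it; move -2 to the remainder.
  remainder 2x_1^4 + x_1^3 + x_1x_2^2 + 3x_1^2 + 3x_2^2 + 2x_1 - 2 ≠ 0; add g_3 = 2x_1^4 + x_1^3 + x_1x_2^2 + 3x_1^2 + 3x_2^2 + 2x_1 - 2 to the basis.

The other S-polynomials (S(f_1,g_3), S(f_2,g_3)) all reduce to 0 modulo the current basis, so we have a Gröbner basis.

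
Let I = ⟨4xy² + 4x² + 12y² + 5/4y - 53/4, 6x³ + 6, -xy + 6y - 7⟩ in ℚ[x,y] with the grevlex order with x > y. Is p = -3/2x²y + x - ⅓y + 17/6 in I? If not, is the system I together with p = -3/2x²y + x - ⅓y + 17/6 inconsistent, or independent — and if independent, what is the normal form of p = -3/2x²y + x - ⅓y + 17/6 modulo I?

First compute the reduced Gröbner basis of I by Buchberger's algorithm.
f_1 = 4xy² + 4x² + 12y² + 5/4y - 53/4, LT = xy².
f_2 = 6x³ + 6, LT = x³.
f_3 = -xy + 6y - 7, LT = xy.

S(f_1,f_2): lcm = x³y². S = x⁴ + 3x²y² + 5/16x²y - 53/16x² - y².
  reduce S modulo (f_1, f_2, f_3):
  remainder 91/16x² + 26y² + 27/4x + 135/16y - 267/8 ≠ 0; add h_4 = 91/16x² + 26y² + 27/4x + 135/16y - 267/8 to the basis.

S(f_1,f_3): lcm = xy². S = x² + 9y² - 107/16y - 53/16.
  reduce S modulo (f_1, f_2, f_3, h_4):
  remainder 31/7y² - 108/91x - 11897/1456y + 3721/1456 ≠ 0; add h_5 = 31/7y² - 108/91x - 11897/1456y + 3721/1456 to the basis.

S(f_2,f_3): lcm = x³y. S = 6x²y - 7x² + y.
  reduce S modulo (f_1, f_2, f_3, h_4, h_5):
  remainder -10122/403x + 115430/403y - 125552/403 ≠ 0; add h_6 = -10122/403x + 115430/403y - 125552/403 to the basis.

S(f_1,h_4): lcm = x²y². S = -32/7y⁴ + x³ + 165/91xy² - 135/91y³ + 5/16xy + 534/91y² - 53/16x.
  reduce S modulo (f_1, f_2, f_3, h_4, h_5, h_6):
  remainder -187172810657/2312304384y + 187172810657/2312304384 ≠ 0; add h_7 = -187172810657/2312304384y + 187172810657/2312304384 to the basis.

The other S-polynomials (S(f_2,h_4), S(f_3,h_4), S(f_1,h_5), S(f_2,h_5), S(f_3,h_5), S(h_4,h_5), S(f_1,h_6), S(f_2,h_6), S(f_3,h_6), S(h_4,h_6), S(h_5,h_6), S(f_1,h_7), S(f_2,h_7), S(f_3,h_7), S(h_4,h_7), S(h_5,h_7), S(h_6,h_7)) all reduce to 0 modulo the current basis, so we have a Gröbner basis.
Inter-reduce: drop elements whose leading term is divisible by another's, tail-reduce, and make monic.
Reduced Gröbner basis: {x + 1, y - 1}.
Label its elements g_1 = x + 1, g_2 = y - 1.

Reduce p = -3/2x²y + x - ⅓y + 17/6 modulo G:
  leading term x²y: subtract (-3/2xy)·g_1 from -3/2x²y + x - ⅓y + 17/6 → 3/2xy + x - ⅓y + 17/6
  leading term xy: subtract (3/2y)·g_1 from 3/2xy + x - ⅓y + 17/6 → x - 11/6y + 17/6
  leading term x: subtract (1)·g_1 from x - 11/6y + 17/6 → -11/6y + 11/6
  leading term y: subtract (-11/6)·g_2 from -11/6y + 11/6 → 0
  normal form = 0.
Since the normal form is 0, p ∈ I.

-3/2x²y + x - ⅓y + 17/6 lies in I (it reduces to 0).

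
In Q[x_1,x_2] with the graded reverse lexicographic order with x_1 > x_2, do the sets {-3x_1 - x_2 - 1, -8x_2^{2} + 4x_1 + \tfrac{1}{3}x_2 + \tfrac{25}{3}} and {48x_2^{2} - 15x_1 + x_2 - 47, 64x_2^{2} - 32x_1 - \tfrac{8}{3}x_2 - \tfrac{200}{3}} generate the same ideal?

Two ideals are equal iff their reduced Gröbner bases coincide (the reduced basis is unique for a fixed ordering).
Buchberger on the first generating set:
f_1 = -3x_1 - x_2 - 1, LT = x_1.
f_2 = -8x_2^{2} + 4x_1 + \tfrac{1}{3}x_2 + \tfrac{25}{3}, LT = x_2^{2}.

The S-polynomials (S(f_1,f_2)) all reduce to 0 modulo the current basis, so we have a Gröbner basis.
Inter-reduce: drop elements whose leading term is divisible by another's, tail-reduce, and make monic.
Reduced Gröbner basis: {x_2^{2} + \tfrac{1}{8}x_2 - \tfrac{7}{8}, x_1 + \tfrac{1}{3}x_2 + \tfrac{1}{3}}.

Buchberger on the second generating set:
h_1 = 48x_2^{2} - 15x_1 + x_2 - 47, LT = x_2^{2}.
h_2 = 64x_2^{2} - 32x_1 - \tfrac{8}{3}x_2 - \tfrac{200}{3}, LT = x_2^{2}.

S(h_1,h_2): lcm = x_2^{2}. S = \tfrac{3}{16}x_1 + \tfrac{1}{16}x_2 + \tfrac{1}{16}.
  leading term x_1: no divisor's leading term divides it; move \tfrac{3}{16}x_1 to the remainder.
  leading term x_2: no divisor's leading term divides it; move \tfrac{1}{16}x_2 to the remainder.
  leading term 1: no divisor's leading term divides it; move \tfrac{1}{16} to the remainder.
  remainder \tfrac{3}{16}x_1 + \tfrac{1}{16}x_2 + \tfrac{1}{16} ≠ 0; add k_3 = \tfrac{3}{16}x_1 + \tfrac{1}{16}x_2 + \tfrac{1}{16} to the basis.

The other S-polynomials (S(h_1,k_3), S(h_2,k_3)) all reduce to 0 modulo the current basis, so we have a Gröbner basis.
Inter-reduce: drop elements whose leading term is divisible by another's, tail-reduce, and make monic.
Reduced Gröbner basis: {x_2^{2} + \tfrac{1}{8}x_2 - \tfrac{7}{8}, x_1 + \tfrac{1}{3}x_2 + \tfrac{1}{3}}.

These coincide, so the ideals are equal.
The same test decides containment: I ⊆ J iff every generator of I reduces to 0 modulo a Gröbner basis of J.

Yes, the ideals are equal.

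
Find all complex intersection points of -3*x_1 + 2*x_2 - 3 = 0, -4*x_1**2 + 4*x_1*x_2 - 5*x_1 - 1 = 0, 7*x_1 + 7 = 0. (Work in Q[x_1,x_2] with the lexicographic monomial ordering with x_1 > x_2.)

{(-1, 0)}

Compute a lex Gröbner basis by Buchberger's algorithm.
f_1 = -3*x_1 + 2*x_2 - 3, LT = x_1.
f_2 = -4*x_1**2 + 4*x_1*x_2 - 5*x_1 - 1, LT = x_1**2.
f_3 = 7*x_1 + 7, LT = x_1.

S(f_1,f_2): lcm = x_1**2. S = 1/3*x_1*x_2 - 1/4*x_1 - 1/4.
  reduce S modulo (f_1, f_2, f_3):
  remainder 2/9*x_2**2 - 1/2*x_2 ≠ 0; add h_4 = 2/9*x_2**2 - 1/2*x_2 to the basis.

S(f_1,f_3): lcm = x_1. S = -2/3*x_2.
  reduce S modulo (f_1, f_2, f_3, h_4):
  remainder -2/3*x_2 ≠ 0; add h_5 = -2/3*x_2 to the basis.

The other S-polynomials (S(f_2,f_3), S(f_1,h_4), S(f_2,h_4), S(f_3,h_4), S(f_1,h_5), S(f_2,h_5), S(f_3,h_5), S(h_4,h_5)) all reduce to 0 modulo the current basis, so we have a Gröbner basis.
Inter-reduce: drop elements whose leading term is divisible by another's, tail-reduce, and make monic.
Reduced Gröbner basis: {x_1 + 1, x_2}.

From the last basis element, x_2 = 0, so x_2 takes values in {0}. Each choice, substituted upward through the basis, yields the corresponding point(s) of the solution set.
  x_2 = 0: the earlier basis element becomes x_1 + 1 = 0, giving x_1 = -1 — point (-1, 0).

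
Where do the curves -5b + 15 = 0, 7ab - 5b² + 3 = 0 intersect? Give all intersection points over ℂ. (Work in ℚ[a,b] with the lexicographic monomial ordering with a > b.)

Compute a lex Gröbner basis by Buchberger's algorithm.
f_1 = -5b + 15, LT = b.
f_2 = 7ab - 5b² + 3, LT = ab.

S(f_1,f_2): lcm = ab. S = -3a + 5/7b² - 3/7.
  leading term a: no divisor's leading term divides it; move -3a to the remainder.
  leading term b²: subtract (-1/7b)·f_1 from 5/7b² - 3/7 → 15/7b - 3/7
  leading term b: subtract (-3/7)·f_1 from 15/7b - 3/7 → 6
  leading term 1: no divisor's leading term divides it; move 6 to the remainder.
  remainder -3a + 6 ≠ 0; add h_3 = -3a + 6 to the basis.

The other S-polynomials (S(f_1,h_3), S(f_2,h_3)) all reduce to 0 modulo the current basis, so we have a Gröbner basis.
Inter-reduce: drop elements whose leading term is divisible by another's, tail-reduce, and make monic.
Reduced Gröbner basis: {a - 2, b - 3}.

Elimination: the polynomial b - 3 lies in the elimination ideal for b, so b ∈ {3}. For each such b, the remaining basis elements (now univariate) give the rest of the solution.
  b = 3: the earlier basis element becomes a - 2 = 0, giving a = 2 — point (2, 3).
This is the nonlinear analogue of row-reducing a linear system.

{(2, 3)}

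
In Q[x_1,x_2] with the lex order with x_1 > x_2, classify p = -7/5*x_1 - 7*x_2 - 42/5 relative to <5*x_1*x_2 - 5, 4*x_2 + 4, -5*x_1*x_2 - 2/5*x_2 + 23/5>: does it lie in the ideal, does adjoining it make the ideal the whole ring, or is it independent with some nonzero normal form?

First compute the reduced Gröbner basis of I by Buchberger's algorithm.
f_1 = 5*x_1*x_2 - 5, LT = x_1*x_2.
f_2 = 4*x_2 + 4, LT = x_2.
f_3 = -5*x_1*x_2 - 2/5*x_2 + 23/5, LT = x_1*x_2.

S(f_1,f_2): lcm = x_1*x_2. S = -x_1 - 1.
  leading term x_1: no divisor's leading term divides it; move -x_1 to the remainder.
  leading term 1: no divisor's leading term divides it; move -1 to the remainder.
  remainder -x_1 - 1 ≠ 0; add h_4 = -x_1 - 1 to the basis.

S(f_1,f_3): lcm = x_1*x_2. S = -2/25*x_2 - 2/25.
  leading term x_2: subtract (-1/50)·f_2 from -2/25*x_2 - 2/25 → 0
  remainder 0.

S(f_2,f_3): lcm = x_1*x_2. S = x_1 - 2/25*x_2 + 23/25.
  leading term x_1: subtract (-1)·h_4 from x_1 - 2/25*x_2 + 23/25 → -2/25*x_2 - 2/25
  leading term x_2: subtract (-1/50)·f_2 from -2/25*x_2 - 2/25 → 0
  remainder 0.

S(f_1,h_4): lcm = x_1*x_2. S = -x_2 - 1.
  leading term x_2: subtract (-1/4)·f_2 from -x_2 - 1 → 0
  remainder 0.

S(f_2,h_4): leading monomials are coprime, so the S-polynomial reduces to 0 (Buchberger's first criterion).
S(f_3,h_4): lcm = x_1*x_2. S = -23/25*x_2 - 23/25.
  leading term x_2: subtract (-23/100)·f_2 from -23/25*x_2 - 23/25 → 0
  remainder 0.

Every S-polynomial of the final basis reduces to 0, so we have a Gröbner basis.
Inter-reduce: drop elements whose leading term is divisible by another's, tail-reduce, and make monic.
Reduced Gröbner basis: {x_1 + 1, x_2 + 1}.
Label its elements g_1 = x_1 + 1, g_2 = x_2 + 1.

Reduce p = -7/5*x_1 - 7*x_2 - 42/5 modulo G:
  leading term x_1: subtract (-7/5)·g_1 from -7/5*x_1 - 7*x_2 - 42/5 → -7*x_2 - 7
  leading term x_2: subtract (-7)·g_2 from -7*x_2 - 7 → 0
  normal form = 0.
Since the normal form is 0, p ∈ I.

-7/5*x_1 - 7*x_2 - 42/5 lies in I (it reduces to 0).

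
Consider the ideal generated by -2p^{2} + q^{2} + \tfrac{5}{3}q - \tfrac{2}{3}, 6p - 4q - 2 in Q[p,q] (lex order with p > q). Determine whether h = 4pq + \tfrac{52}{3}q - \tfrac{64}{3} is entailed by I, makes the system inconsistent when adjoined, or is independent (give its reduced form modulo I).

First compute the reduced Gröbner basis of I by Buchberger's algorithm.
f_1 = -2p^{2} + q^{2} + \tfrac{5}{3}q - \tfrac{2}{3}, LT = p^{2}.
f_2 = 6p - 4q - 2, LT = p.

S(f_1,f_2): lcm = p^{2}. S = \tfrac{2}{3}pq + \tfrac{1}{3}p - \tfrac{1}{2}q^{2} - \tfrac{5}{6}q + \tfrac{1}{3}.
  reduce S modulo (f_1, f_2):
  remainder -\tfrac{1}{18}q^{2} - \tfrac{7}{18}q + \tfrac{4}{9} ≠ 0; add k_3 = -\tfrac{1}{18}q^{2} - \tfrac{7}{18}q + \tfrac{4}{9} to the basis.

The other S-polynomials (S(f_1,k_3), S(f_2,k_3)) all reduce to 0 modulo the current basis, so we have a Gröbner basis.
Inter-reduce: drop elements whose leading term is divisible by another's, tail-reduce, and make monic.
Reduced Gröbner basis: {p - \tfrac{2}{3}q - \tfrac{1}{3}, q^{2} + 7q - 8}.
Label its elements g_1 = p - \tfrac{2}{3}q - \tfrac{1}{3}, g_2 = q^{2} + 7q - 8.

Reduce h = 4pq + \tfrac{52}{3}q - \tfrac{64}{3} modulo G:
  leading term pq: subtract (4q)·g_1 from 4pq + \tfrac{52}{3}q - \tfrac{64}{3} → \tfrac{8}{3}q^{2} + \tfrac{56}{3}q - \tfrac{64}{3}
  leading term q^{2}: subtract (\tfrac{8}{3})·g_2 from \tfrac{8}{3}q^{2} + \tfrac{56}{3}q - \tfrac{64}{3} → 0
  normal form = 0.
Since the normal form is 0, h ∈ I.

4pq + \tfrac{52}{3}q - \tfrac{64}{3} lies in I (it reduces to 0).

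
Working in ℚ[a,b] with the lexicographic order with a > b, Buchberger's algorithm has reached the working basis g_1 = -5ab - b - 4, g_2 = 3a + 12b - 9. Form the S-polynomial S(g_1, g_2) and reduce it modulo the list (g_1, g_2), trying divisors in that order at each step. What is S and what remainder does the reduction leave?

S(g_1, g_2) = -4b² + 16/5b + ⅘; remainder on division = -4b² + 16/5b + ⅘.

lcm(LM(g_1), LM(g_2)) = ab.
S = (lcm/LT(g_1))·g_1 − (lcm/LT(g_2))·g_2 = -4b² + 16/5b + ⅘.
Reduce S modulo (g_1, g_2) in that order:
  leading term b²: no divisor's leading term divides it; move -4b² to the remainder.
  leading term b: no divisor's leading term divides it; move 16/5b to the remainder.
  leading term 1: no divisor's leading term divides it; move ⅘ to the remainder.
The remainder -4b² + 16/5b + ⅘ is nonzero, so it would be added as the next basis element.
An S-polynomial is built so that the two leading terms cancel; whether anything survives reduction is exactly the Gröbner-basis criterion.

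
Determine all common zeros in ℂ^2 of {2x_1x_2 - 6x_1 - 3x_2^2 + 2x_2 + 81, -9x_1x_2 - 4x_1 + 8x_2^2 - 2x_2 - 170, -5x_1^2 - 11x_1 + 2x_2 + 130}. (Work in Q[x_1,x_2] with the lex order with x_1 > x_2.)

Compute a lex Gröbner basis by Buchberger's algorithm.
f_1 = 2x_1x_2 - 6x_1 - 3x_2^2 + 2x_2 + 81, LT = x_1x_2.
f_2 = -9x_1x_2 - 4x_1 + 8x_2^2 - 2x_2 - 170, LT = x_1x_2.
f_3 = -5x_1^2 - 11x_1 + 2x_2 + 130, LT = x_1^2.

S(f_1,f_2): lcm = x_1x_2. S = -31/9x_1 - 11/18x_2^2 + 7/9x_2 + 389/18.
  reduce S modulo (f_1, f_2, f_3):
  remainder -31/9x_1 - 11/18x_2^2 + 7/9x_2 + 389/18 ≠ 0; add h_4 = -31/9x_1 - 11/18x_2^2 + 7/9x_2 + 389/18 to the basis.

S(f_1,f_3): lcm = x_1^2x_2. S = -3x_1^2 - 3/2x_1x_2^2 - 6/5x_1x_2 + 81/2x_1 + 2/5x_2^2 + 26x_2.
  reduce S modulo (f_1, f_2, f_3, h_4):
  remainder -9/4x_2^3 - 7423/620x_2^2 + 12155/124x_2 + 211467/620 ≠ 0; add h_5 = -9/4x_2^3 - 7423/620x_2^2 + 12155/124x_2 + 211467/620 to the basis.

S(f_2,f_3): lcm = x_1^2x_2. S = 4/9x_1^2 - 8/9x_1x_2^2 - 89/45x_1x_2 + 170/9x_1 + 2/5x_2^2 + 26x_2.
  reduce S modulo (f_1, f_2, f_3, h_4, h_5):
  remainder 2977/4185x_2^2 + 8062/837x_2 + 31379/1395 ≠ 0; add h_6 = 2977/4185x_2^2 + 8062/837x_2 + 31379/1395 to the basis.

S(f_1,h_4): lcm = x_1x_2. S = -3x_1 - 11/62x_2^3 - 79/62x_2^2 + 451/62x_2 + 81/2.
  reduce S modulo (f_1, f_2, f_3, h_4, h_5, h_6):
  remainder -1071394/276861x_2 - 1071394/92287 ≠ 0; add h_7 = -1071394/276861x_2 - 1071394/92287 to the basis.

The other S-polynomials (S(f_2,h_4), S(f_3,h_4), S(f_1,h_5), S(f_2,h_5), S(f_3,h_5), S(h_4,h_5), S(f_1,h_6), S(f_2,h_6), S(f_3,h_6), S(h_4,h_6), S(h_5,h_6), S(f_1,h_7), S(f_2,h_7), S(f_3,h_7), S(h_4,h_7), S(h_5,h_7), S(h_6,h_7)) all reduce to 0 modulo the current basis, so we have a Gröbner basis.
Inter-reduce: drop elements whose leading term is divisible by another's, tail-reduce, and make monic.
Reduced Gröbner basis: {x_1 - 4, x_2 + 3}.

A lex Gröbner basis eliminates variables successively. Here x_2 + 3 depends only on x_2, with roots {-3}; lifting each root through the earlier basis elements recovers the full solutions.
  x_2 = -3: the earlier basis element becomes x_1 - 4 = 0, giving x_1 = 4 — point (4, -3).

{(4, -3)}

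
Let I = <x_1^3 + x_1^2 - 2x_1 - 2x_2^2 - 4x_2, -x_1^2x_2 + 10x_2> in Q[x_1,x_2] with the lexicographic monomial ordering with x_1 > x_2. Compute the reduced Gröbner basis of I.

G = {x_1^3 + x_1^2 - 2x_1 - 2x_2^2 - 4x_2, x_1x_2 - 1/4x_2^3 - 1/2x_2^2 + 5/4x_2, x_2^5 + 4x_2^4 - 6x_2^3 - 20x_2^2 - 135x_2}

f_1 = x_1^3 + x_1^2 - 2x_1 - 2x_2^2 - 4x_2, LT = x_1^3.
f_2 = -x_1^2x_2 + 10x_2, LT = x_1^2x_2.

S(f_1,f_2): lcm = x_1^3x_2. S = x_1^2x_2 + 8x_1x_2 - 2x_2^3 - 4x_2^2.
  leading term x_1^2x_2: subtract (-1)·f_2 from x_1^2x_2 + 8x_1x_2 - 2x_2^3 - 4x_2^2 → 8x_1x_2 - 2x_2^3 - 4x_2^2 + 10x_2
  leading term x_1x_2: no divisor's leading term divides it; move 8x_1x_2 to the remainder.
  leading term x_2^3: no divisor's leading term divides it; move -2x_2^3 to the remainder.
  leading term x_2^2: no divisor's leading term divides it; move -4x_2^2 to the remainder.
  leading term x_2: no divisor's leading term divides it; move 10x_2 to the remainder.
  remainder 8x_1x_2 - 2x_2^3 - 4x_2^2 + 10x_2 ≠ 0; add g_3 = 8x_1x_2 - 2x_2^3 - 4x_2^2 + 10x_2 to the basis.

S(f_2,g_3): lcm = x_1^2x_2. S = 1/4x_1x_2^3 + 1/2x_1x_2^2 - 5/4x_1x_2 - 10x_2.
  leading term x_1x_2^3: subtract (1/32x_2^2)·g_3 from 1/4x_1x_2^3 + 1/2x_1x_2^2 - 5/4x_1x_2 - 10x_2 → 1/2x_1x_2^2 - 5/4x_1x_2 + 1/16x_2^5 + 1/8x_2^4 - 5/16x_2^3 - 10x_2
  leading term x_1x_2^2: subtract (1/16x_2)·g_3 from 1/2x_1x_2^2 - 5/4x_1x_2 + 1/16x_2^5 + 1/8x_2^4 - 5/16x_2^3 - 10x_2 → -5/4x_1x_2 + 1/16x_2^5 + 1/4x_2^4 - 1/16x_2^3 - 5/8x_2^2 - 10x_2
  leading term x_1x_2: subtract (-5/32)·g_3 from -5/4x_1x_2 + 1/16x_2^5 + 1/4x_2^4 - 1/16x_2^3 - 5/8x_2^2 - 10x_2 → 1/16x_2^5 + 1/4x_2^4 - 3/8x_2^3 - 5/4x_2^2 - 135/16x_2
  leading term x_2^5: no divisor's leading term divides it; move 1/16x_2^5 to the remainder.
  leading term x_2^4: no divisor's leading term divides it; move 1/4x_2^4 to the remainder.
  leading term x_2^3: no divisor's leading term divides it; move -3/8x_2^3 to the remainder.
  leading term x_2^2: no divisor's leading term divides it; move -5/4x_2^2 to the remainder.
  leading term x_2: no divisor's leading term divides it; move -135/16x_2 to the remainder.
  remainder 1/16x_2^5 + 1/4x_2^4 - 3/8x_2^3 - 5/4x_2^2 - 135/16x_2 ≠ 0; add g_4 = 1/16x_2^5 + 1/4x_2^4 - 3/8x_2^3 - 5/4x_2^2 - 135/16x_2 to the basis.

The other S-polynomials (S(f_1,g_3), S(f_1,g_4), S(f_2,g_4), S(g_3,g_4)) all reduce to 0 modulo the current basis, so we have a Gröbner basis.
Inter-reduce: drop elements whose leading term is divisible by another's, tail-reduce, and make monic.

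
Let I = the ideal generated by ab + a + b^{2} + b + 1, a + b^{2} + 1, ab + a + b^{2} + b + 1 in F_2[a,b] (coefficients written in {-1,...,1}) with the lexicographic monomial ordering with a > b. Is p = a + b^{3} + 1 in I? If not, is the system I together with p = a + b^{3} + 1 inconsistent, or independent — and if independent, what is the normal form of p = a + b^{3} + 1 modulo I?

First compute the reduced Gröbner basis of I by Buchberger's algorithm.
f_1 = ab + a + b^{2} + b + 1, LT = ab.
f_2 = a + b^{2} + 1, LT = a.
f_3 = ab + a + b^{2} + b + 1, LT = ab.

S(f_1,f_2): lcm = ab. S = a + b^{3} + b^{2} + 1.
  leading term a: subtract (1)·f_2 from a + b^{3} + b^{2} + 1 → b^{3}
  leading term b^{3}: no divisor's leading term divides it; move b^{3} to the remainder.
  remainder b^{3} ≠ 0; add h_4 = b^{3} to the basis.

S(f_1,f_3): lcm = ab. S = 0.
  remainder 0.

S(f_2,f_3): lcm = ab. S = a + b^{3} + b^{2} + 1.
  leading term a: subtract (1)·f_2 from a + b^{3} + b^{2} + 1 → b^{3}
  leading term b^{3}: subtract (1)·h_4 from b^{3} → 0
  remainder 0.

S(f_1,h_4): lcm = ab^{3}. S = ab^{2} + b^{4} + b^{3} + b^{2}.
  leading term ab^{2}: subtract (b)·f_1 from ab^{2} + b^{4} + b^{3} + b^{2} → ab + b^{4} + b
  leading term ab: subtract (1)·f_1 from ab + b^{4} + b → a + b^{4} + b^{2} + 1
  leading term a: subtract (1)·f_2 from a + b^{4} + b^{2} + 1 → b^{4}
  leading term b^{4}: subtract (b)·h_4 from b^{4} → 0
  remainder 0.

S(f_2,h_4): leading monomials are coprime, so the S-polynomial reduces to 0 (Buchberger's first criterion).
S(f_3,h_4): lcm = ab^{3}. S = ab^{2} + b^{4} + b^{3} + b^{2}.
  leading term ab^{2}: subtract (b)·f_1 from ab^{2} + b^{4} + b^{3} + b^{2} → ab + b^{4} + b
  leading term ab: subtract (1)·f_1 from ab + b^{4} + b → a + b^{4} + b^{2} + 1
  leading term a: subtract (1)·f_2 from a + b^{4} + b^{2} + 1 → b^{4}
  leading term b^{4}: subtract (b)·h_4 from b^{4} → 0
  remainder 0.

Every S-polynomial of the final basis reduces to 0, so we have a Gröbner basis.
Inter-reduce: drop elements whose leading term is divisible by another's, tail-reduce, and make monic.
Reduced Gröbner basis: {a + b^{2} + 1, b^{3}}.
Label its elements g_1 = a + b^{2} + 1, g_2 = b^{3}.

Reduce p = a + b^{3} + 1 modulo G:
  leading term a: subtract (1)·g_1 from a + b^{3} + 1 → b^{3} + b^{2}
  leading term b^{3}: subtract (1)·g_2 from b^{3} + b^{2} → b^{2}
  leading term b^{2}: no divisor's leading term divides it; move b^{2} to the remainder.
  normal form = b^{2}.
The normal form is nonzero, so p ∉ I. Since p minus its normal form lies in I, I + (p) = I + (r) where r = b^{2}; decide whether this ideal is the whole ring.
Run Buchberger on G together with r (pairs among the g_i already reduce to 0 since G is a Gröbner basis):
g_1 = a + b^{2} + 1, LT = a.
g_2 = b^{3}, LT = b^{3}.
r = b^{2}, LT = b^{2}.

S(g_1,g_2): leading monomials are coprime, so the S-polynomial reduces to 0 (Buchberger's first criterion).
S(g_1,r): leading monomials are coprime, so the S-polynomial reduces to 0 (Buchberger's first criterion).
S(g_2,r): lcm = b^{3}. S = 0.
  remainder 0.

Every S-polynomial of the final basis reduces to 0, so we have a Gröbner basis.
Inter-reduce: drop elements whose leading term is divisible by another's, tail-reduce, and make monic.
Reduced Gröbner basis: {a + 1, b^{2}}.
The reduced Gröbner basis of I + (p) is {a + 1, b^{2}} ≠ {1}, a proper ideal, so the enlarged system stays consistent: p is independent of I, with normal form b^{2}.

a + b^{3} + 1 is independent of I; its normal form modulo I is b^{2}.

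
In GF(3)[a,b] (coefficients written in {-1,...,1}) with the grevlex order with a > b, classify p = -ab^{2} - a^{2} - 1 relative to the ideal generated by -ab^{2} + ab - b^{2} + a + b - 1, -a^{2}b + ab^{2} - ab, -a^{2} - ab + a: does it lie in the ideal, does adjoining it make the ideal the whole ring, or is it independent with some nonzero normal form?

First compute the reduced Gröbner basis of I by Buchberger's algorithm.
f_1 = -ab^{2} + ab - b^{2} + a + b - 1, LT = ab^{2}.
f_2 = -a^{2}b + ab^{2} - ab, LT = a^{2}b.
f_3 = -a^{2} - ab + a, LT = a^{2}.

S(f_1,f_2): lcm = a^{2}b^{2}. S = ab^{3} - a^{2}b - a^{2} - ab + a.
  reduce S modulo (f_1, f_2, f_3):
  remainder -b^{3} - ab + b^{2} - b ≠ 0; add h_4 = -b^{3} - ab + b^{2} - b to the basis.

S(f_1,f_3): lcm = a^{2}b^{2}. S = -ab^{3} - a^{2}b - ab^{2} - a^{2} - ab + a.
  reduce S modulo (f_1, f_2, f_3, h_4):
  remainder -ab ≠ 0; add h_5 = -ab to the basis.

S(f_2,f_3): lcm = a^{2}b. S = ab^{2} - ab.
  reduce S modulo (f_1, f_2, f_3, h_4, h_5):
  remainder -b^{2} + a + b - 1 ≠ 0; add h_6 = -b^{2} + a + b - 1 to the basis.

The other S-polynomials (S(f_1,h_4), S(f_2,h_4), S(f_3,h_4), S(f_1,h_5), S(f_2,h_5), S(f_3,h_5), S(h_4,h_5), S(f_1,h_6), S(f_2,h_6), S(f_3,h_6), S(h_4,h_6), S(h_5,h_6)) all reduce to 0 modulo the current basis, so we have a Gröbner basis.
Inter-reduce: drop elements whose leading term is divisible by another's, tail-reduce, and make monic.
Reduced Gröbner basis: {a^{2} - a, ab, b^{2} - a - b + 1}.
Label its elements g_1 = a^{2} - a, g_2 = ab, g_3 = b^{2} - a - b + 1.

Reduce p = -ab^{2} - a^{2} - 1 modulo G:
  leading term ab^{2}: subtract (-b)·g_2 from -ab^{2} - a^{2} - 1 → -a^{2} - 1
  leading term a^{2}: subtract (-1)·g_1 from -a^{2} - 1 → -a - 1
  leading term a: no divisor's leading term divides it; move -a to the remainder.
  leading term 1: no divisor's leading term divides it; move -1 to the remainder.
  normal form = -a - 1.
The normal form is nonzero, so p ∉ I. Since p minus its normal form lies in I, I + (p) = I + (r) where r = -a - 1; decide whether this ideal is the whole ring.
Run Buchberger on G together with r (pairs among the g_i already reduce to 0 since G is a Gröbner basis):
g_1 = a^{2} - a, LT = a^{2}.
g_2 = ab, LT = ab.
g_3 = b^{2} - a - b + 1, LT = b^{2}.
r = -a - 1, LT = a.

S(g_1,r): lcm = a^{2}. S = a.
  reduce S modulo (g_1, g_2, g_3, r):
  remainder -1 ≠ 0; add m_5 = -1 to the basis.

The other S-polynomials (S(g_1,g_2), S(g_1,g_3), S(g_2,g_3), S(g_2,r), S(g_3,r), S(g_1,m_5), S(g_2,m_5), S(g_3,m_5), S(r,m_5)) all reduce to 0 modulo the current basis, so we have a Gröbner basis.
Inter-reduce: drop elements whose leading term is divisible by another's, tail-reduce, and make monic.
Reduced Gröbner basis: {1}.
The reduced Gröbner basis of I + (p) is {1}: the ideal is the whole ring, so the enlarged system has no common solution — adjoining p is inconsistent.

Adjoining -ab^{2} - a^{2} - 1 makes the ideal the whole ring: the system is inconsistent.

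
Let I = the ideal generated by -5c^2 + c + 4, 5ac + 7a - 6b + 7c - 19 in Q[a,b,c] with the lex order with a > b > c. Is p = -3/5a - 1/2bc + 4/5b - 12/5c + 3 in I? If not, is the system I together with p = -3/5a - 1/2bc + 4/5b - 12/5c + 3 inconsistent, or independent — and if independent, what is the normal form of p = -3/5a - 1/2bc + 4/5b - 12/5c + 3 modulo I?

First compute the reduced Gröbner basis of I by Buchberger's algorithm.
f_1 = -5c^2 + c + 4, LT = c^2.
f_2 = 5ac + 7a - 6b + 7c - 19, LT = ac.

S(f_1,f_2): lcm = ac^2. S = -8/5ac - 4/5a + 6/5bc - 7/5c^2 + 19/5c.
  leading term ac: subtract (-8/25)·f_2 from -8/5ac - 4/5a + 6/5bc - 7/5c^2 + 19/5c → 36/25a + 6/5bc - 48/25b - 7/5c^2 + 151/25c - 152/25
  leading term a: no divisor's leading term divides it; move 36/25a to the remainder.
  leading term bc: no divisor's leading term divides it; move 6/5bc to the remainder.
  leading term b: no divisor's leading term divides it; move -48/25b to the remainder.
  leading term c^2: subtract (7/25)·f_1 from -7/5c^2 + 151/25c - 152/25 → 144/25c - 36/5
  leading term c: no divisor's leading term divides it; move 144/25c to the remainder.
  leading term 1: no divisor's leading term divides it; move -36/5 to the remainder.
  remainder 36/25a + 6/5bc - 48/25b + 144/25c - 36/5 ≠ 0; add h_3 = 36/25a + 6/5bc - 48/25b + 144/25c - 36/5 to the basis.

The other S-polynomials (S(f_1,h_3), S(f_2,h_3)) all reduce to 0 modulo the current basis, so we have a Gröbner basis.
Inter-reduce: drop elements whose leading term is divisible by another's, tail-reduce, and make monic.
Reduced Gröbner basis: {a + 5/6bc - 4/3b + 4c - 5, c^2 - 1/5c - 4/5}.
Label its elements g_1 = a + 5/6bc - 4/3b + 4c - 5, g_2 = c^2 - 1/5c - 4/5.

Reduce p = -3/5a - 1/2bc + 4/5b - 12/5c + 3 modulo G:
  leading term a: subtract (-3/5)·g_1 from -3/5a - 1/2bc + 4/5b - 12/5c + 3 → 0
  normal form = 0.
Since the normal form is 0, p ∈ I.

The remainder on division by a Gröbner basis is unique — it is the normal form.

-3/5a - 1/2bc + 4/5b - 12/5c + 3 lies in I (it reduces to 0).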